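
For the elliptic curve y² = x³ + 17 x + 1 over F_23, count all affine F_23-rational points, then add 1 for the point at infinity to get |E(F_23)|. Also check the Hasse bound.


Affine points = {(0, 1), (0, 22), (4, 8), (4, 15), (5, 2), (5, 21), (7, 7), (7, 16), (9, 3), (9, 20), (11, 1), (11, 22), (12, 1), (12, 22), (13, 2), (13, 21), (14, 4), (14, 19), (22, 11), (22, 12)}; affine count = 20; |E(F_23)| = 21.

Discriminant check: Δ ∝ 4a³ + 27b² = 4·17³ + 27·1² = 4·4913 + 27·1 ≡ 14 (mod 23). Nonzero ⇒ E is nonsingular.
For each x ∈ F_23, compute rhs = x³ + 17·x + 1 mod 23, then count y ∈ F_23 with y² ≡ rhs.
  x = 0: rhs = 1, matching y values: 1, 22 (2 points).
  x = 1: rhs = 19, matching y values: none (0 points).
  x = 2: rhs = 20, matching y values: none (0 points).
  x = 3: rhs = 10, matching y values: none (0 points).
  x = 4: rhs = 18, matching y values: 8, 15 (2 points).
  x = 5: rhs = 4, matching y values: 2, 21 (2 points).
  x = 6: rhs = 20, matching y values: none (0 points).
  x = 7: rhs = 3, matching y values: 7, 16 (2 points).
  x = 8: rhs = 5, matching y values: none (0 points).
  x = 9: rhs = 9, matching y values: 3, 20 (2 points).
  x = 10: rhs = 21, matching y values: none (0 points).
  x = 11: rhs = 1, matching y values: 1, 22 (2 points).
  x = 12: rhs = 1, matching y values: 1, 22 (2 points).
  x = 13: rhs = 4, matching y values: 2, 21 (2 points).
  x = 14: rhs = 16, matching y values: 4, 19 (2 points).
  x = 15: rhs = 20, matching y values: none (0 points).
  x = 16: rhs = 22, matching y values: none (0 points).
  x = 17: rhs = 5, matching y values: none (0 points).
  x = 18: rhs = 21, matching y values: none (0 points).
  x = 19: rhs = 7, matching y values: none (0 points).
  x = 20: rhs = 15, matching y values: none (0 points).
  x = 21: rhs = 5, matching y values: none (0 points).
  x = 22: rhs = 6, matching y values: 11, 12 (2 points).
Total affine count: 20.
Full point count |E(F_23)| = 20 + 1 = 21.
Hasse bound: |21 − (23+1)| = |-3| = 3 ≤ 2√23 ≈ 9.5917 ✓.


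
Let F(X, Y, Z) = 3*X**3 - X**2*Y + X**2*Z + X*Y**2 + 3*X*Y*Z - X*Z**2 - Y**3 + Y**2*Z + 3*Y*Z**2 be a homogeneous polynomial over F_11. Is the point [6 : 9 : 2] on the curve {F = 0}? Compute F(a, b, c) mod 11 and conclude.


F(6,9,2) ≡ 8 (mod 11); P is NOT on the curve.

Evaluate F(6, 9, 2) term-by-term (mod 11).
  3*X**3 ↦ 3·216·1·1 = 648
  -X**2*Y ↦ -1·36·9·1 = -324
  X**2*Z ↦ 1·36·1·2 = 72
  X*Y**2 ↦ 1·6·81·1 = 486
  3*X*Y*Z ↦ 3·6·9·2 = 324
  -X*Z**2 ↦ -1·6·1·4 = -24
  -Y**3 ↦ -1·1·729·1 = -729
  Y**2*Z ↦ 1·1·81·2 = 162
  3*Y*Z**2 ↦ 3·1·9·4 = 108
Sum: F(6, 9, 2) = (648) + (-324) + (72) + (486) + (324) + (-24) + (-729) + (162) + (108) = 723.
Reducing mod 11: 723 ≡ 8 (mod 11).
Since F(a, b, c) ≡ 8 ≠ 0 (mod 11), P does NOT lie on the curve.


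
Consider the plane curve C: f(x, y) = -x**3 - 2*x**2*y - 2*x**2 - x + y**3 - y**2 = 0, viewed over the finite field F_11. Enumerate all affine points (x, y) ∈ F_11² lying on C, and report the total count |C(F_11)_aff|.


Affine F_11-points: {(0, 0), (0, 1), (2, 7), (3, 1), (4, 1), (5, 5), (5, 8), (5, 10), (7, 4), (7, 9), (7, 10), (8, 5), (10, 0), (10, 2), (10, 10)}; count = 15.

For each of the 121 pairs (x, y) ∈ F_11², evaluate f(x, y) mod 11. Record the zeros.
  x = 0: [0↦0, 1↦0, 2↦4, 3↦7, 4↦4, 5↦1, 6↦4, 7↦8, 8↦8, 9↦10, 10↦9]  zeros at y ∈ {0, 1}
  x = 1: [0↦7, 1↦5, 2↦7, 3↦8, 4↦3, 5↦9, 6↦10, 7↦1, 8↦10, 9↦10, 10↦7]  zeros at y ∈ ∅
  x = 2: [0↦4, 1↦7, 2↦3, 3↦9, 4↦9, 5↦9, 6↦4, 7↦0, 8↦3, 9↦8, 10↦10]  zeros at y ∈ {7}
  x = 3: [0↦7, 1↦0, 2↦8, 3↦4, 4↦5, 5↦6, 6↦2, 7↦10, 8↦3, 9↦9, 10↦1]  zeros at y ∈ {1}
  x = 4: [0↦10, 1↦0, 2↦5, 3↦9, 4↦7, 5↦5, 6↦9, 7↦3, 8↦4, 9↦7, 10↦7]  zeros at y ∈ {1}
  x = 5: [0↦7, 1↦1, 2↦10, 3↦7, 4↦9, 5↦0, 6↦8, 7↦6, 8↦0, 9↦7, 10↦0]  zeros at y ∈ {5, 8, 10}
  x = 6: [0↦3, 1↦8, 2↦6, 3↦3, 4↦5, 5↦7, 6↦4, 7↦2, 8↦7, 9↦3, 10↦7]  zeros at y ∈ ∅
  x = 7: [0↦3, 1↦4, 2↦9, 3↦2, 4↦0, 5↦9, 6↦2, 7↦7, 8↦8, 9↦0, 10↦0]  zeros at y ∈ {4, 9, 10}
  x = 8: [0↦1, 1↦5, 2↦2, 3↦9, 4↦10, 5↦0, 6↦7, 7↦4, 8↦8, 9↦3, 10↦6]  zeros at y ∈ {5}
  x = 9: [0↦2, 1↦5, 2↦1, 3↦7, 4↦7, 5↦7, 6↦2, 7↦9, 8↦1, 9↦6, 10↦8]  zeros at y ∈ ∅
  x = 10: [0↦0, 1↦9, 2↦0, 3↦1, 4↦7, 5↦2, 6↦3, 7↦5, 8↦3, 9↦3, 10↦0]  zeros at y ∈ {0, 2, 10}
Collecting zeros: affine points = {(0, 0), (0, 1), (2, 7), (3, 1), (4, 1), (5, 5), (5, 8), (5, 10), (7, 4), (7, 9), (7, 10), (8, 5), (10, 0), (10, 2), (10, 10)}.
Total count |C(F_11)_aff| = 15.


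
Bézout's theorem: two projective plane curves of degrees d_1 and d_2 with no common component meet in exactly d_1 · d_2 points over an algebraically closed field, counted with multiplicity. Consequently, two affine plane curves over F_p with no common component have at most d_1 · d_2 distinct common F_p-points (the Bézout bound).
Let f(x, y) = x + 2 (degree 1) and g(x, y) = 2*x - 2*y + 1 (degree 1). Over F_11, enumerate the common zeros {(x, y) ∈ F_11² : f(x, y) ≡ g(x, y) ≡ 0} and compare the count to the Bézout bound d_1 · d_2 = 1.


Common zeros: {(9, 4)}; count = 1; Bézout bound = 1.

deg(f) = 1, deg(g) = 1, so Bézout bound = 1.
Scan x ∈ F_11. For each x, list the y ∈ F_11 with f(x, y) ≡ 0 and those with g(x, y) ≡ 0 (mod 11); the common zeros in that column are the intersection.
  x = 0: f ≡ 0 at y ∈ ∅; g ≡ 0 at y ∈ {6}; common: ∅.
  x = 1: f ≡ 0 at y ∈ ∅; g ≡ 0 at y ∈ {7}; common: ∅.
  x = 2: f ≡ 0 at y ∈ ∅; g ≡ 0 at y ∈ {8}; common: ∅.
  x = 3: f ≡ 0 at y ∈ ∅; g ≡ 0 at y ∈ {9}; common: ∅.
  x = 4: f ≡ 0 at y ∈ ∅; g ≡ 0 at y ∈ {10}; common: ∅.
  x = 5: f ≡ 0 at y ∈ ∅; g ≡ 0 at y ∈ {0}; common: ∅.
  x = 6: f ≡ 0 at y ∈ ∅; g ≡ 0 at y ∈ {1}; common: ∅.
  x = 7: f ≡ 0 at y ∈ ∅; g ≡ 0 at y ∈ {2}; common: ∅.
  x = 8: f ≡ 0 at y ∈ ∅; g ≡ 0 at y ∈ {3}; common: ∅.
  x = 9: f ≡ 0 at y ∈ {0, 1, 2, 3, 4, 5, 6, 7, 8, 9, 10}; g ≡ 0 at y ∈ {4}; common: {4}.
  x = 10: f ≡ 0 at y ∈ ∅; g ≡ 0 at y ∈ {5}; common: ∅.
Collecting: common zeros = {(9, 4)}, so the count is 1.
Comparison with the Bézout bound: 1 ≤ 1 = deg(f)·deg(g), as expected for curves with no common component (the bound is attained).


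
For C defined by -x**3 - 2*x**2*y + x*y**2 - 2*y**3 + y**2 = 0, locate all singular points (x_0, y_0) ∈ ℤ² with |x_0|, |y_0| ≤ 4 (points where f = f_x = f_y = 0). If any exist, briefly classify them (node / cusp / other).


Singular points: {(0, 0)}; classification: cusp.

Compute partial derivatives:
  f_x = -3*x**2 - 4*x*y + y**2.
  f_y = -2*x**2 + 2*x*y - 6*y**2 + 2*y.
Scan x_0 ∈ {−4, ..., 4}. For each x_0, f_y(x_0, y) is a polynomial in y; find its integer roots y ∈ {−4, ..., 4}, then test f_x and f at those candidates.
  x = -4: f_y(-4, y) = -6*y**2 - 6*y - 32; no integer root y with |y| ≤ 4.
  x = -3: f_y(-3, y) = -6*y**2 - 4*y - 18; no integer root y with |y| ≤ 4.
  x = -2: f_y(-2, y) = -6*y**2 - 2*y - 8; no integer root y with |y| ≤ 4.
  x = -1: f_y(-1, y) = -6*y**2 - 2; no integer root y with |y| ≤ 4.
  x = 0: f_y(0, y) = -6*y**2 + 2*y; vanishes at y ∈ {0}. (0, 0): f_x = 0, f = 0 — SINGULAR.
  x = 1: f_y(1, y) = -6*y**2 + 4*y - 2; no integer root y with |y| ≤ 4.
  x = 2: f_y(2, y) = -6*y**2 + 6*y - 8; no integer root y with |y| ≤ 4.
  x = 3: f_y(3, y) = -6*y**2 + 8*y - 18; no integer root y with |y| ≤ 4.
  x = 4: f_y(4, y) = -6*y**2 + 10*y - 32; no integer root y with |y| ≤ 4.
Only singular point on the grid: (0, 0).
Classify: substitute x = 0 + u, y = 0 + v and expand: f = -u**3 - 2*u**2*v + u*v**2 - 2*v**3 + v**2.
No constant or linear terms (consistent with a singular point). Quadratic part: v**2. Cubic part: -u**3 - 2*u**2*v + u*v**2 - 2*v**3.
The quadratic part v**2 is a perfect square, so there is a single (double) tangent line v = 0, i.e. y = 0. Restricting the cubic part to that line (v = 0) leaves -u**3 ≠ 0, so f is not divisible by v and the branch is v² ≈ u**3 to lowest order — this is a cusp.
Classification: cusp.


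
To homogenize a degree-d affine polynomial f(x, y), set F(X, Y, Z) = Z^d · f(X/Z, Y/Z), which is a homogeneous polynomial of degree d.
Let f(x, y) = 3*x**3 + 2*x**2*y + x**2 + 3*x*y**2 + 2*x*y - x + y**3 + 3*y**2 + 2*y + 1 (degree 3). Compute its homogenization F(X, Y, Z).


F(X, Y, Z) = 3*X**3 + 2*X**2*Y + X**2*Z + 3*X*Y**2 + 2*X*Y*Z - X*Z**2 + Y**3 + 3*Y**2*Z + 2*Y*Z**2 + Z**3

deg(f) = 3.
Substitute x = X/Z, y = Y/Z into f, then multiply by Z^3.
  monomial 3·x^3·y^0 ↦ 3·X^3·Y^0·Z^0.
  monomial 2·x^2·y^1 ↦ 2·X^2·Y^1·Z^0.
  monomial 1·x^2·y^0 ↦ 1·X^2·Y^0·Z^1.
  monomial 3·x^1·y^2 ↦ 3·X^1·Y^2·Z^0.
  monomial 2·x^1·y^1 ↦ 2·X^1·Y^1·Z^1.
  monomial -1·x^1·y^0 ↦ -1·X^1·Y^0·Z^2.
  monomial 1·x^0·y^3 ↦ 1·X^0·Y^3·Z^0.
  monomial 3·x^0·y^2 ↦ 3·X^0·Y^2·Z^1.
  monomial 2·x^0·y^1 ↦ 2·X^0·Y^1·Z^2.
  monomial 1·x^0·y^0 ↦ 1·X^0·Y^0·Z^3.
Collecting: F(X, Y, Z) = 3*X**3 + 2*X**2*Y + X**2*Z + 3*X*Y**2 + 2*X*Y*Z - X*Z**2 + Y**3 + 3*Y**2*Z + 2*Y*Z**2 + Z**3.


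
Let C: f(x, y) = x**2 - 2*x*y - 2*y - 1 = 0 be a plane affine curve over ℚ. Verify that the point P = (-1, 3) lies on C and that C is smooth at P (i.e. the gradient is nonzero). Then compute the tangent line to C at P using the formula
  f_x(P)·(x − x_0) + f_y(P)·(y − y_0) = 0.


Tangent line at P: -8*x - 8 = 0.

Step 1: f(-1, 3) = 0, so P lies on C.
Step 2: partial derivatives
  f_x(x, y) = 2*x - 2*y, f_y(x, y) = -2*x - 2.
  f_x(P) = -8, f_y(P) = 0 (gradient nonzero, so P is smooth).
Step 3: tangent line at P: -8·(x − -1) + 0·(y − 3) = 0.
Expanding: -8*x - 8 = 0.


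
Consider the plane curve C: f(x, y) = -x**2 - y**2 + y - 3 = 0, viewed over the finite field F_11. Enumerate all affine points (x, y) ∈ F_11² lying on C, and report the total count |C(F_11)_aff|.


Affine F_11-points: {(0, 6)}; count = 1.

For each of the 121 pairs (x, y) ∈ F_11², evaluate f(x, y) mod 11. Record the zeros.
  x = 0: [0↦8, 1↦8, 2↦6, 3↦2, 4↦7, 5↦10, 6↦0, 7↦10, 8↦7, 9↦2, 10↦6]  zeros at y ∈ {6}
  x = 1: [0↦7, 1↦7, 2↦5, 3↦1, 4↦6, 5↦9, 6↦10, 7↦9, 8↦6, 9↦1, 10↦5]  zeros at y ∈ ∅
  x = 2: [0↦4, 1↦4, 2↦2, 3↦9, 4↦3, 5↦6, 6↦7, 7↦6, 8↦3, 9↦9, 10↦2]  zeros at y ∈ ∅
  x = 3: [0↦10, 1↦10, 2↦8, 3↦4, 4↦9, 5↦1, 6↦2, 7↦1, 8↦9, 9↦4, 10↦8]  zeros at y ∈ ∅
  x = 4: [0↦3, 1↦3, 2↦1, 3↦8, 4↦2, 5↦5, 6↦6, 7↦5, 8↦2, 9↦8, 10↦1]  zeros at y ∈ ∅
  x = 5: [0↦5, 1↦5, 2↦3, 3↦10, 4↦4, 5↦7, 6↦8, 7↦7, 8↦4, 9↦10, 10↦3]  zeros at y ∈ ∅
  x = 6: [0↦5, 1↦5, 2↦3, 3↦10, 4↦4, 5↦7, 6↦8, 7↦7, 8↦4, 9↦10, 10↦3]  zeros at y ∈ ∅
  x = 7: [0↦3, 1↦3, 2↦1, 3↦8, 4↦2, 5↦5, 6↦6, 7↦5, 8↦2, 9↦8, 10↦1]  zeros at y ∈ ∅
  x = 8: [0↦10, 1↦10, 2↦8, 3↦4, 4↦9, 5↦1, 6↦2, 7↦1, 8↦9, 9↦4, 10↦8]  zeros at y ∈ ∅
  x = 9: [0↦4, 1↦4, 2↦2, 3↦9, 4↦3, 5↦6, 6↦7, 7↦6, 8↦3, 9↦9, 10↦2]  zeros at y ∈ ∅
  x = 10: [0↦7, 1↦7, 2↦5, 3↦1, 4↦6, 5↦9, 6↦10, 7↦9, 8↦6, 9↦1, 10↦5]  zeros at y ∈ ∅
Collecting zeros: affine points = {(0, 6)}.
Total count |C(F_11)_aff| = 1.


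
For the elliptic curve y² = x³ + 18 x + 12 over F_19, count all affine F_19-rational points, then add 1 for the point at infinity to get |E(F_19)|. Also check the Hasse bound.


Affine points = {(3, 6), (3, 13), (7, 5), (7, 14), (13, 7), (13, 12), (14, 5), (14, 14), (15, 3), (15, 16), (16, 8), (16, 11), (17, 5), (17, 14)}; affine count = 14; |E(F_19)| = 15.

Discriminant check: Δ ∝ 4a³ + 27b² = 4·18³ + 27·12² = 4·5832 + 27·144 ≡ 8 (mod 19). Nonzero ⇒ E is nonsingular.
For each x ∈ F_19, compute rhs = x³ + 18·x + 12 mod 19, then count y ∈ F_19 with y² ≡ rhs.
  x = 0: rhs = 12, matching y values: none (0 points).
  x = 1: rhs = 12, matching y values: none (0 points).
  x = 2: rhs = 18, matching y values: none (0 points).
  x = 3: rhs = 17, matching y values: 6, 13 (2 points).
  x = 4: rhs = 15, matching y values: none (0 points).
  x = 5: rhs = 18, matching y values: none (0 points).
  x = 6: rhs = 13, matching y values: none (0 points).
  x = 7: rhs = 6, matching y values: 5, 14 (2 points).
  x = 8: rhs = 3, matching y values: none (0 points).
  x = 9: rhs = 10, matching y values: none (0 points).
  x = 10: rhs = 14, matching y values: none (0 points).
  x = 11: rhs = 2, matching y values: none (0 points).
  x = 12: rhs = 18, matching y values: none (0 points).
  x = 13: rhs = 11, matching y values: 7, 12 (2 points).
  x = 14: rhs = 6, matching y values: 5, 14 (2 points).
  x = 15: rhs = 9, matching y values: 3, 16 (2 points).
  x = 16: rhs = 7, matching y values: 8, 11 (2 points).
  x = 17: rhs = 6, matching y values: 5, 14 (2 points).
  x = 18: rhs = 12, matching y values: none (0 points).
Total affine count: 14.
Full point count |E(F_19)| = 14 + 1 = 15.
Hasse bound: |15 − (19+1)| = |-5| = 5 ≤ 2√19 ≈ 8.7178 ✓.


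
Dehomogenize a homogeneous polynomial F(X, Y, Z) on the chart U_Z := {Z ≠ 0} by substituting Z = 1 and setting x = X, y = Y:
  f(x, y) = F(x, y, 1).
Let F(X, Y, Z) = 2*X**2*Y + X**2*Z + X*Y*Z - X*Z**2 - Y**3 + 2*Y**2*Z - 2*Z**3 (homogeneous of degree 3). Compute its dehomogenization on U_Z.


f(x, y) = 2*x**2*y + x**2 + x*y - x - y**3 + 2*y**2 - 2

On U_Z we set Z = 1. Each monomial c·X^i·Y^j·Z^k in F becomes c·x^i·y^j·1^k = c·x^i·y^j.
Substituting Z = 1: F(X, Y, 1) = 2*x**2*y + x**2 + x*y - x - y**3 + 2*y**2 - 2.
Note: deg(f) ≤ deg(F) = 3; strict inequality happens when F is divisible by Z (lost terms).


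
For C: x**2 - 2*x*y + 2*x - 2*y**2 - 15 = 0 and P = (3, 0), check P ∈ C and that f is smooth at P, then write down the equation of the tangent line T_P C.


Tangent line at P: 8*x - 6*y - 24 = 0.

Step 1: f(3, 0) = 0, so P lies on C.
Step 2: partial derivatives
  f_x(x, y) = 2*x - 2*y + 2, f_y(x, y) = -2*x - 4*y.
  f_x(P) = 8, f_y(P) = -6 (gradient nonzero, so P is smooth).
Step 3: tangent line at P: 8·(x − 3) + -6·(y − 0) = 0.
Expanding: 8*x - 6*y - 24 = 0.


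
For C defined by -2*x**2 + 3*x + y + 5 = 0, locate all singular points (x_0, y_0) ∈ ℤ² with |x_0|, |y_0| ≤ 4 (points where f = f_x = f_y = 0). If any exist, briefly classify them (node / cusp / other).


No singular points in the scanned grid; C is smooth there.

Compute partial derivatives:
  f_x = 3 - 4*x.
  f_y = 1.
f_y = 1 is a nonzero constant, so f_y never vanishes: no point (x, y) can satisfy f = f_x = f_y = 0. In particular no (x, y) ∈ {−4, ..., 4}² is singular; the curve is smooth.


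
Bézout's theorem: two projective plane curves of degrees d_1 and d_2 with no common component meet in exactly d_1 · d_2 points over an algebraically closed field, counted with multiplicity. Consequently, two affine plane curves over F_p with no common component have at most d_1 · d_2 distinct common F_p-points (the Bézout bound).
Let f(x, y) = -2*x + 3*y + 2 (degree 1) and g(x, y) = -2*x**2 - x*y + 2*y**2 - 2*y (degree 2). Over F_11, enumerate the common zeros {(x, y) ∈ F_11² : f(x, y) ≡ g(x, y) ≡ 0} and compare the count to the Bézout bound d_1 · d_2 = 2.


Common zeros: {(2, 8), (9, 9)}; count = 2; Bézout bound = 2.

deg(f) = 1, deg(g) = 2, so Bézout bound = 2.
Scan x ∈ F_11. For each x, list the y ∈ F_11 with f(x, y) ≡ 0 and those with g(x, y) ≡ 0 (mod 11); the common zeros in that column are the intersection.
  x = 0: f ≡ 0 at y ∈ {3}; g ≡ 0 at y ∈ {0, 1}; common: ∅.
  x = 1: f ≡ 0 at y ∈ {0}; g ≡ 0 at y ∈ {2, 5}; common: ∅.
  x = 2: f ≡ 0 at y ∈ {8}; g ≡ 0 at y ∈ {5, 8}; common: {8}.
  x = 3: f ≡ 0 at y ∈ {5}; g ≡ 0 at y ∈ {9, 10}; common: ∅.
  x = 4: f ≡ 0 at y ∈ {2}; g ≡ 0 at y ∈ ∅; common: ∅.
  x = 5: f ≡ 0 at y ∈ {10}; g ≡ 0 at y ∈ {1, 8}; common: ∅.
  x = 6: f ≡ 0 at y ∈ {7}; g ≡ 0 at y ∈ ∅; common: ∅.
  x = 7: f ≡ 0 at y ∈ {4}; g ≡ 0 at y ∈ ∅; common: ∅.
  x = 8: f ≡ 0 at y ∈ {1}; g ≡ 0 at y ∈ ∅; common: ∅.
  x = 9: f ≡ 0 at y ∈ {9}; g ≡ 0 at y ∈ {2, 9}; common: {9}.
  x = 10: f ≡ 0 at y ∈ {6}; g ≡ 0 at y ∈ ∅; common: ∅.
Collecting: common zeros = {(2, 8), (9, 9)}, so the count is 2.
Comparison with the Bézout bound: 2 ≤ 2 = deg(f)·deg(g), as expected for curves with no common component (the bound is attained).


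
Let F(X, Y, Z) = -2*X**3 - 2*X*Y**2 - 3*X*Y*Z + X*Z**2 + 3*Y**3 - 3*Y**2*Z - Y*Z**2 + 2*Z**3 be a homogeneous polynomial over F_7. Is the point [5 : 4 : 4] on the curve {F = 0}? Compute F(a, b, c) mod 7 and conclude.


F(5,4,4) ≡ 5 (mod 7); P is NOT on the curve.

Evaluate F(5, 4, 4) term-by-term (mod 7).
  -2*X**3 ↦ -2·125·1·1 = -250
  -2*X*Y**2 ↦ -2·5·16·1 = -160
  -3*X*Y*Z ↦ -3·5·4·4 = -240
  X*Z**2 ↦ 1·5·1·16 = 80
  3*Y**3 ↦ 3·1·64·1 = 192
  -3*Y**2*Z ↦ -3·1·16·4 = -192
  -Y*Z**2 ↦ -1·1·4·16 = -64
  2*Z**3 ↦ 2·1·1·64 = 128
Sum: F(5, 4, 4) = (-250) + (-160) + (-240) + (80) + (192) + (-192) + (-64) + (128) = -506.
Reducing mod 7: -506 ≡ 5 (mod 7).
Since F(a, b, c) ≡ 5 ≠ 0 (mod 7), P does NOT lie on the curve.


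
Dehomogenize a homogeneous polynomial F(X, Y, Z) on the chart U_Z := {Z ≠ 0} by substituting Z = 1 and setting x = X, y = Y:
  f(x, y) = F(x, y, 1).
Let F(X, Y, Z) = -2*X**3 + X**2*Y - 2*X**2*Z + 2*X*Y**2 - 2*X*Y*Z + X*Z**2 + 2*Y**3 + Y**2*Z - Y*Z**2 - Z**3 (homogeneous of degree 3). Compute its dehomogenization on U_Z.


f(x, y) = -2*x**3 + x**2*y - 2*x**2 + 2*x*y**2 - 2*x*y + x + 2*y**3 + y**2 - y - 1

On U_Z we set Z = 1. Each monomial c·X^i·Y^j·Z^k in F becomes c·x^i·y^j·1^k = c·x^i·y^j.
Substituting Z = 1: F(X, Y, 1) = -2*x**3 + x**2*y - 2*x**2 + 2*x*y**2 - 2*x*y + x + 2*y**3 + y**2 - y - 1.
Note: deg(f) ≤ deg(F) = 3; strict inequality happens when F is divisible by Z (lost terms).


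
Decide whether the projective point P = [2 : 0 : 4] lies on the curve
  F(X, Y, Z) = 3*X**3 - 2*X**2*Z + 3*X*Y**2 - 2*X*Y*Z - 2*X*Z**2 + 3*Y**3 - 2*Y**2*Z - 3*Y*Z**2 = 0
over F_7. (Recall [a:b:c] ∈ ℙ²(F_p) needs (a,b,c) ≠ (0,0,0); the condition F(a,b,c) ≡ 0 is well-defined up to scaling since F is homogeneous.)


F(2,0,4) ≡ 5 (mod 7); P is NOT on the curve.

Evaluate F(2, 0, 4) term-by-term (mod 7).
  3*X**3 ↦ 3·8·1·1 = 24
  -2*X**2*Z ↦ -2·4·1·4 = -32
  3*X*Y**2 ↦ 3·2·0·1 = 0
  -2*X*Y*Z ↦ -2·2·0·4 = 0
  -2*X*Z**2 ↦ -2·2·1·16 = -64
  3*Y**3 ↦ 3·1·0·1 = 0
  -2*Y**2*Z ↦ -2·1·0·4 = 0
  -3*Y*Z**2 ↦ -3·1·0·16 = 0
Sum: F(2, 0, 4) = (24) + (-32) + (0) + (0) + (-64) + (0) + (0) + (0) = -72.
Reducing mod 7: -72 ≡ 5 (mod 7).
Since F(a, b, c) ≡ 5 ≠ 0 (mod 7), P does NOT lie on the curve.


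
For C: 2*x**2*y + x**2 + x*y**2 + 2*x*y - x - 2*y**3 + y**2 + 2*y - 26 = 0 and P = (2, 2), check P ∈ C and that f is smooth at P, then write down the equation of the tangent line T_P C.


Tangent line at P: 27*x + 2*y - 58 = 0.

Step 1: f(2, 2) = 0, so P lies on C.
Step 2: partial derivatives
  f_x(x, y) = 4*x*y + 2*x + y**2 + 2*y - 1, f_y(x, y) = 2*x**2 + 2*x*y + 2*x - 6*y**2 + 2*y + 2.
  f_x(P) = 27, f_y(P) = 2 (gradient nonzero, so P is smooth).
Step 3: tangent line at P: 27·(x − 2) + 2·(y − 2) = 0.
Expanding: 27*x + 2*y - 58 = 0.


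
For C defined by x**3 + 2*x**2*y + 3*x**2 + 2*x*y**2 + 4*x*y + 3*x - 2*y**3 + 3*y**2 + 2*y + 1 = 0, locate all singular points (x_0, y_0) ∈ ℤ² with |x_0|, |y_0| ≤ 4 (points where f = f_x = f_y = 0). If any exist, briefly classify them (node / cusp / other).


Singular points: {(-1, 0)}; classification: cusp.

Compute partial derivatives:
  f_x = 3*x**2 + 4*x*y + 6*x + 2*y**2 + 4*y + 3.
  f_y = 2*x**2 + 4*x*y + 4*x - 6*y**2 + 6*y + 2.
Scan x_0 ∈ {−4, ..., 4}. For each x_0, f_y(x_0, y) is a polynomial in y; find its integer roots y ∈ {−4, ..., 4}, then test f_x and f at those candidates.
  x = -4: f_y(-4, y) = -6*y**2 - 10*y + 18; no integer root y with |y| ≤ 4.
  x = -3: f_y(-3, y) = -6*y**2 - 6*y + 8; no integer root y with |y| ≤ 4.
  x = -2: f_y(-2, y) = -6*y**2 - 2*y + 2; no integer root y with |y| ≤ 4.
  x = -1: f_y(-1, y) = -6*y**2 + 2*y; vanishes at y ∈ {0}. (-1, 0): f_x = 0, f = 0 — SINGULAR.
  x = 0: f_y(0, y) = -6*y**2 + 6*y + 2; no integer root y with |y| ≤ 4.
  x = 1: f_y(1, y) = -6*y**2 + 10*y + 8; no integer root y with |y| ≤ 4.
  x = 2: f_y(2, y) = -6*y**2 + 14*y + 18; no integer root y with |y| ≤ 4.
  x = 3: f_y(3, y) = -6*y**2 + 18*y + 32; no integer root y with |y| ≤ 4.
  x = 4: f_y(4, y) = -6*y**2 + 22*y + 50; no integer root y with |y| ≤ 4.
Only singular point on the grid: (-1, 0).
Classify: substitute x = -1 + u, y = 0 + v and expand: f = u**3 + 2*u**2*v + 2*u*v**2 - 2*v**3 + v**2.
No constant or linear terms (consistent with a singular point). Quadratic part: v**2. Cubic part: u**3 + 2*u**2*v + 2*u*v**2 - 2*v**3.
The quadratic part v**2 is a perfect square, so there is a single (double) tangent line v = 0, i.e. y = 0. Restricting the cubic part to that line (v = 0) leaves u**3 ≠ 0, so f is not divisible by v and the branch is v² ≈ -u**3 to lowest order — this is a cusp.
Classification: cusp.


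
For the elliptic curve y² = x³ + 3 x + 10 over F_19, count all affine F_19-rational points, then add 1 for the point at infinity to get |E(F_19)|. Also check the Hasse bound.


Affine points = {(2, 9), (2, 10), (5, 6), (5, 13), (6, 4), (6, 15), (9, 5), (9, 14), (11, 5), (11, 14), (12, 8), (12, 11), (13, 2), (13, 17), (18, 5), (18, 14)}; affine count = 16; |E(F_19)| = 17.

Discriminant check: Δ ∝ 4a³ + 27b² = 4·3³ + 27·10² = 4·27 + 27·100 ≡ 15 (mod 19). Nonzero ⇒ E is nonsingular.
For each x ∈ F_19, compute rhs = x³ + 3·x + 10 mod 19, then count y ∈ F_19 with y² ≡ rhs.
  x = 0: rhs = 10, matching y values: none (0 points).
  x = 1: rhs = 14, matching y values: none (0 points).
  x = 2: rhs = 5, matching y values: 9, 10 (2 points).
  x = 3: rhs = 8, matching y values: none (0 points).
  x = 4: rhs = 10, matching y values: none (0 points).
  x = 5: rhs = 17, matching y values: 6, 13 (2 points).
  x = 6: rhs = 16, matching y values: 4, 15 (2 points).
  x = 7: rhs = 13, matching y values: none (0 points).
  x = 8: rhs = 14, matching y values: none (0 points).
  x = 9: rhs = 6, matching y values: 5, 14 (2 points).
  x = 10: rhs = 14, matching y values: none (0 points).
  x = 11: rhs = 6, matching y values: 5, 14 (2 points).
  x = 12: rhs = 7, matching y values: 8, 11 (2 points).
  x = 13: rhs = 4, matching y values: 2, 17 (2 points).
  x = 14: rhs = 3, matching y values: none (0 points).
  x = 15: rhs = 10, matching y values: none (0 points).
  x = 16: rhs = 12, matching y values: none (0 points).
  x = 17: rhs = 15, matching y values: none (0 points).
  x = 18: rhs = 6, matching y values: 5, 14 (2 points).
Total affine count: 16.
Full point count |E(F_19)| = 16 + 1 = 17.
Hasse bound: |17 − (19+1)| = |-3| = 3 ≤ 2√19 ≈ 8.7178 ✓.


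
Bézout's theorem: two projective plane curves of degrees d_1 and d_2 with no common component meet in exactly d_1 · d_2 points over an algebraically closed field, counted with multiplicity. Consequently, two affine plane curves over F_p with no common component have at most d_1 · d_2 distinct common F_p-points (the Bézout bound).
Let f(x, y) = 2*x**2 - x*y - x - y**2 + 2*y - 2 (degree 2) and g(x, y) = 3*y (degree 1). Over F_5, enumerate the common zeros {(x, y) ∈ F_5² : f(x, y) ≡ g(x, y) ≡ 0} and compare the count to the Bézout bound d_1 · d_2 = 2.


Common zeros: ∅; count = 0; Bézout bound = 2.

deg(f) = 2, deg(g) = 1, so Bézout bound = 2.
Scan x ∈ F_5. For each x, list the y ∈ F_5 with f(x, y) ≡ 0 and those with g(x, y) ≡ 0 (mod 5); the common zeros in that column are the intersection.
  x = 0: f ≡ 0 at y ∈ {3, 4}; g ≡ 0 at y ∈ {0}; common: ∅.
  x = 1: f ≡ 0 at y ∈ ∅; g ≡ 0 at y ∈ {0}; common: ∅.
  x = 2: f ≡ 0 at y ∈ {2, 3}; g ≡ 0 at y ∈ {0}; common: ∅.
  x = 3: f ≡ 0 at y ∈ ∅; g ≡ 0 at y ∈ {0}; common: ∅.
  x = 4: f ≡ 0 at y ∈ ∅; g ≡ 0 at y ∈ {0}; common: ∅.
Collecting: common zeros = ∅, so the count is 0.
Comparison with the Bézout bound: 0 ≤ 2 = deg(f)·deg(g), as expected for curves with no common component (the affine F_5-count falls short of the bound because intersections may lie at infinity, over extension fields, or carry multiplicity).


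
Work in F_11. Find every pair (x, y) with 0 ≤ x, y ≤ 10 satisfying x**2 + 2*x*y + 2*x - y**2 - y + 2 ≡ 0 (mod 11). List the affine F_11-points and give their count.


Affine F_11-points: {(0, 1), (0, 9), (2, 5), (2, 9), (3, 6), (3, 10), (5, 3), (5, 6), (7, 1), (8, 5), (8, 10), (9, 3)}; count = 12.

For each of the 121 pairs (x, y) ∈ F_11², evaluate f(x, y) mod 11. Record the zeros.
  x = 0: [0↦2, 1↦0, 2↦7, 3↦1, 4↦4, 5↦5, 6↦4, 7↦1, 8↦7, 9↦0, 10↦2]  zeros at y ∈ {1, 9}
  x = 1: [0↦5, 1↦5, 2↦3, 3↦10, 4↦4, 5↦7, 6↦8, 7↦7, 8↦4, 9↦10, 10↦3]  zeros at y ∈ ∅
  x = 2: [0↦10, 1↦1, 2↦1, 3↦10, 4↦6, 5↦0, 6↦3, 7↦4, 8↦3, 9↦0, 10↦6]  zeros at y ∈ {5, 9}
  x = 3: [0↦6, 1↦10, 2↦1, 3↦1, 4↦10, 5↦6, 6↦0, 7↦3, 8↦4, 9↦3, 10↦0]  zeros at y ∈ {6, 10}
  x = 4: [0↦4, 1↦10, 2↦3, 3↦5, 4↦5, 5↦3, 6↦10, 7↦4, 8↦7, 9↦8, 10↦7]  zeros at y ∈ ∅
  x = 5: [0↦4, 1↦1, 2↦7, 3↦0, 4↦2, 5↦2, 6↦0, 7↦7, 8↦1, 9↦4, 10↦5]  zeros at y ∈ {3, 6}
  x = 6: [0↦6, 1↦5, 2↦2, 3↦8, 4↦1, 5↦3, 6↦3, 7↦1, 8↦8, 9↦2, 10↦5]  zeros at y ∈ ∅
  x = 7: [0↦10, 1↦0, 2↦10, 3↦7, 4↦2, 5↦6, 6↦8, 7↦8, 8↦6, 9↦2, 10↦7]  zeros at y ∈ {1}
  x = 8: [0↦5, 1↦8, 2↦9, 3↦8, 4↦5, 5↦0, 6↦4, 7↦6, 8↦6, 9↦4, 10↦0]  zeros at y ∈ {5, 10}
  x = 9: [0↦2, 1↦7, 2↦10, 3↦0, 4↦10, 5↦7, 6↦2, 7↦6, 8↦8, 9↦8, 10↦6]  zeros at y ∈ {3}
  x = 10: [0↦1, 1↦8, 2↦2, 3↦5, 4↦6, 5↦5, 6↦2, 7↦8, 8↦1, 9↦3, 10↦3]  zeros at y ∈ ∅
Collecting zeros: affine points = {(0, 1), (0, 9), (2, 5), (2, 9), (3, 6), (3, 10), (5, 3), (5, 6), (7, 1), (8, 5), (8, 10), (9, 3)}.
Total count |C(F_11)_aff| = 12.


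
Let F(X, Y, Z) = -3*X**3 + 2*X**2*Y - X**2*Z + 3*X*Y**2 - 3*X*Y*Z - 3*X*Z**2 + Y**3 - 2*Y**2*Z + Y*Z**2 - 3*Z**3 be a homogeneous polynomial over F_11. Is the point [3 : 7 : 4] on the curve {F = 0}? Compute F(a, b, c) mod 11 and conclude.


F(3,7,4) ≡ 2 (mod 11); P is NOT on the curve.

Evaluate F(3, 7, 4) term-by-term (mod 11).
  -3*X**3 ↦ -3·27·1·1 = -81
  2*X**2*Y ↦ 2·9·7·1 = 126
  -X**2*Z ↦ -1·9·1·4 = -36
  3*X*Y**2 ↦ 3·3·49·1 = 441
  -3*X*Y*Z ↦ -3·3·7·4 = -252
  -3*X*Z**2 ↦ -3·3·1·16 = -144
  Y**3 ↦ 1·1·343·1 = 343
  -2*Y**2*Z ↦ -2·1·49·4 = -392
  Y*Z**2 ↦ 1·1·7·16 = 112
  -3*Z**3 ↦ -3·1·1·64 = -192
Sum: F(3, 7, 4) = (-81) + (126) + (-36) + (441) + (-252) + (-144) + (343) + (-392) + (112) + (-192) = -75.
Reducing mod 11: -75 ≡ 2 (mod 11).
Since F(a, b, c) ≡ 2 ≠ 0 (mod 11), P does NOT lie on the curve.


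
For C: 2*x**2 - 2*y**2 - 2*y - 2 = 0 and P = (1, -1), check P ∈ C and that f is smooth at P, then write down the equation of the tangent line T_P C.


Tangent line at P: 4*x + 2*y - 2 = 0.

Step 1: f(1, -1) = 0, so P lies on C.
Step 2: partial derivatives
  f_x(x, y) = 4*x, f_y(x, y) = -4*y - 2.
  f_x(P) = 4, f_y(P) = 2 (gradient nonzero, so P is smooth).
Step 3: tangent line at P: 4·(x − 1) + 2·(y − -1) = 0.
Expanding: 4*x + 2*y - 2 = 0.


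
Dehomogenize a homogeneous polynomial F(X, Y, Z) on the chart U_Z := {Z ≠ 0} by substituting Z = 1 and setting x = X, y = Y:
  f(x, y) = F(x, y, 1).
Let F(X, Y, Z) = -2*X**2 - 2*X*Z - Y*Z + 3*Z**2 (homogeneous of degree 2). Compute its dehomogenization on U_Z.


f(x, y) = -2*x**2 - 2*x - y + 3

On U_Z we set Z = 1. Each monomial c·X^i·Y^j·Z^k in F becomes c·x^i·y^j·1^k = c·x^i·y^j.
Substituting Z = 1: F(X, Y, 1) = -2*x**2 - 2*x - y + 3.
Note: deg(f) ≤ deg(F) = 2; strict inequality happens when F is divisible by Z (lost terms).


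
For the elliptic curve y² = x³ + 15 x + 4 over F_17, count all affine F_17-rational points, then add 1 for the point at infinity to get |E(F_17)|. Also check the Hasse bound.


Affine points = {(0, 2), (0, 15), (2, 5), (2, 12), (3, 5), (3, 12), (4, 3), (4, 14), (5, 0), (6, 2), (6, 15), (9, 1), (9, 16), (10, 7), (10, 10), (11, 2), (11, 15), (12, 5), (12, 12), (13, 4), (13, 13), (14, 0), (15, 0)}; affine count = 23; |E(F_17)| = 24.

Discriminant check: Δ ∝ 4a³ + 27b² = 4·15³ + 27·4² = 4·3375 + 27·16 ≡ 9 (mod 17). Nonzero ⇒ E is nonsingular.
For each x ∈ F_17, compute rhs = x³ + 15·x + 4 mod 17, then count y ∈ F_17 with y² ≡ rhs.
  x = 0: rhs = 4, matching y values: 2, 15 (2 points).
  x = 1: rhs = 3, matching y values: none (0 points).
  x = 2: rhs = 8, matching y values: 5, 12 (2 points).
  x = 3: rhs = 8, matching y values: 5, 12 (2 points).
  x = 4: rhs = 9, matching y values: 3, 14 (2 points).
  x = 5: rhs = 0, matching y values: 0 (1 points).
  x = 6: rhs = 4, matching y values: 2, 15 (2 points).
  x = 7: rhs = 10, matching y values: none (0 points).
  x = 8: rhs = 7, matching y values: none (0 points).
  x = 9: rhs = 1, matching y values: 1, 16 (2 points).
  x = 10: rhs = 15, matching y values: 7, 10 (2 points).
  x = 11: rhs = 4, matching y values: 2, 15 (2 points).
  x = 12: rhs = 8, matching y values: 5, 12 (2 points).
  x = 13: rhs = 16, matching y values: 4, 13 (2 points).
  x = 14: rhs = 0, matching y values: 0 (1 points).
  x = 15: rhs = 0, matching y values: 0 (1 points).
  x = 16: rhs = 5, matching y values: none (0 points).
Total affine count: 23.
Full point count |E(F_17)| = 23 + 1 = 24.
Hasse bound: |24 − (17+1)| = |6| = 6 ≤ 2√17 ≈ 8.2462 ✓.


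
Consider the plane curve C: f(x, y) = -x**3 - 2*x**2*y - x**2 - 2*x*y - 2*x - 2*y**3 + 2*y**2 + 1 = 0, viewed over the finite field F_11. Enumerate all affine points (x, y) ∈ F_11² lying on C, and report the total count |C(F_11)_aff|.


Affine F_11-points: {(2, 5), (2, 9), (5, 4), (7, 1), (8, 6), (10, 3)}; count = 6.

For each of the 121 pairs (x, y) ∈ F_11², evaluate f(x, y) mod 11. Record the zeros.
  x = 0: [0↦1, 1↦1, 2↦4, 3↦9, 4↦4, 5↦10, 6↦4, 7↦7, 8↦7, 9↦3, 10↦5]  zeros at y ∈ ∅
  x = 1: [0↦8, 1↦4, 2↦3, 3↦4, 4↦6, 5↦8, 6↦9, 7↦8, 8↦4, 9↦7, 10↦5]  zeros at y ∈ ∅
  x = 2: [0↦7, 1↦6, 2↦8, 3↦1, 4↦6, 5↦0, 6↦4, 7↦6, 8↦5, 9↦0, 10↦1]  zeros at y ∈ {5, 9}
  x = 3: [0↦3, 1↦1, 2↦2, 3↦5, 4↦9, 5↦2, 6↦5, 7↦6, 8↦4, 9↦9, 10↦9]  zeros at y ∈ ∅
  x = 4: [0↦1, 1↦5, 2↦1, 3↦10, 4↦9, 5↦8, 6↦6, 7↦2, 8↦6, 9↦6, 10↦1]  zeros at y ∈ ∅
  x = 5: [0↦6, 1↦1, 2↦10, 3↦10, 4↦0, 5↦1, 6↦1, 7↦10, 8↦5, 9↦7, 10↦4]  zeros at y ∈ {4}
  x = 6: [0↦1, 1↦5, 2↦1, 3↦10, 4↦9, 5↦8, 6↦6, 7↦2, 8↦6, 9↦6, 10↦1]  zeros at y ∈ ∅
  x = 7: [0↦2, 1↦0, 2↦1, 3↦4, 4↦8, 5↦1, 6↦4, 7↦5, 8↦3, 9↦8, 10↦8]  zeros at y ∈ {1}
  x = 8: [0↦3, 1↦2, 2↦4, 3↦8, 4↦2, 5↦7, 6↦0, 7↦2, 8↦1, 9↦7, 10↦8]  zeros at y ∈ {6}
  x = 9: [0↦9, 1↦5, 2↦4, 3↦5, 4↦7, 5↦9, 6↦10, 7↦9, 8↦5, 9↦8, 10↦6]  zeros at y ∈ ∅
  x = 10: [0↦3, 1↦3, 2↦6, 3↦0, 4↦6, 5↦1, 6↦6, 7↦9, 8↦9, 9↦5, 10↦7]  zeros at y ∈ {3}
Collecting zeros: affine points = {(2, 5), (2, 9), (5, 4), (7, 1), (8, 6), (10, 3)}.
Total count |C(F_11)_aff| = 6.


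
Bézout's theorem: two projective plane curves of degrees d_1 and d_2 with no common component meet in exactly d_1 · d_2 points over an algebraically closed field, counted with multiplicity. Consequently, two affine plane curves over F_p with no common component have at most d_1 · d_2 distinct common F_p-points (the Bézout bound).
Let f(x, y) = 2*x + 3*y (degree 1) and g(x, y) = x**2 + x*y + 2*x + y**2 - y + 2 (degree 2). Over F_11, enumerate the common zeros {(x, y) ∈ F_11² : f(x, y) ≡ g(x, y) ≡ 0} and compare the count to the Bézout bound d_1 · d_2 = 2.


Common zeros: ∅; count = 0; Bézout bound = 2.

deg(f) = 1, deg(g) = 2, so Bézout bound = 2.
Scan x ∈ F_11. For each x, list the y ∈ F_11 with f(x, y) ≡ 0 and those with g(x, y) ≡ 0 (mod 11); the common zeros in that column are the intersection.
  x = 0: f ≡ 0 at y ∈ {0}; g ≡ 0 at y ∈ {5, 7}; common: ∅.
  x = 1: f ≡ 0 at y ∈ {3}; g ≡ 0 at y ∈ ∅; common: ∅.
  x = 2: f ≡ 0 at y ∈ {6}; g ≡ 0 at y ∈ {3, 7}; common: ∅.
  x = 3: f ≡ 0 at y ∈ {9}; g ≡ 0 at y ∈ ∅; common: ∅.
  x = 4: f ≡ 0 at y ∈ {1}; g ≡ 0 at y ∈ {3, 5}; common: ∅.
  x = 5: f ≡ 0 at y ∈ {4}; g ≡ 0 at y ∈ {9}; common: ∅.
  x = 6: f ≡ 0 at y ∈ {7}; g ≡ 0 at y ∈ {8, 9}; common: ∅.
  x = 7: f ≡ 0 at y ∈ {10}; g ≡ 0 at y ∈ ∅; common: ∅.
  x = 8: f ≡ 0 at y ∈ {2}; g ≡ 0 at y ∈ ∅; common: ∅.
  x = 9: f ≡ 0 at y ∈ {5}; g ≡ 0 at y ∈ {1, 2}; common: ∅.
  x = 10: f ≡ 0 at y ∈ {8}; g ≡ 0 at y ∈ {1}; common: ∅.
Collecting: common zeros = ∅, so the count is 0.
Comparison with the Bézout bound: 0 ≤ 2 = deg(f)·deg(g), as expected for curves with no common component (the affine F_11-count falls short of the bound because intersections may lie at infinity, over extension fields, or carry multiplicity).


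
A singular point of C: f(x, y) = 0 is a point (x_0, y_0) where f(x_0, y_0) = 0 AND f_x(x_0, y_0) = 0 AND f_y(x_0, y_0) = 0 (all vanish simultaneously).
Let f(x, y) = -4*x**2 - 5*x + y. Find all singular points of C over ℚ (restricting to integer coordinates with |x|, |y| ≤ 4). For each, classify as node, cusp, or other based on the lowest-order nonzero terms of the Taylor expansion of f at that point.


No singular points in the scanned grid; C is smooth there.

Compute partial derivatives:
  f_x = -8*x - 5.
  f_y = 1.
f_y = 1 is a nonzero constant, so f_y never vanishes: no point (x, y) can satisfy f = f_x = f_y = 0. In particular no (x, y) ∈ {−4, ..., 4}² is singular; the curve is smooth.


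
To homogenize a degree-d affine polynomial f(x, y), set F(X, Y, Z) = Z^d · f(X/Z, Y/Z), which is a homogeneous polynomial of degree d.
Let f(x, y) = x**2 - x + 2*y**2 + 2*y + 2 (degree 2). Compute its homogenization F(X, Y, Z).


F(X, Y, Z) = X**2 - X*Z + 2*Y**2 + 2*Y*Z + 2*Z**2

deg(f) = 2.
Substitute x = X/Z, y = Y/Z into f, then multiply by Z^2.
  monomial 1·x^2·y^0 ↦ 1·X^2·Y^0·Z^0.
  monomial -1·x^1·y^0 ↦ -1·X^1·Y^0·Z^1.
  monomial 2·x^0·y^2 ↦ 2·X^0·Y^2·Z^0.
  monomial 2·x^0·y^1 ↦ 2·X^0·Y^1·Z^1.
  monomial 2·x^0·y^0 ↦ 2·X^0·Y^0·Z^2.
Collecting: F(X, Y, Z) = X**2 - X*Z + 2*Y**2 + 2*Y*Z + 2*Z**2.


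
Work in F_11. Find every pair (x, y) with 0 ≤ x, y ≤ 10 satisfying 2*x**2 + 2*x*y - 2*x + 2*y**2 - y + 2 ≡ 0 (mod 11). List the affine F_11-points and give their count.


Affine F_11-points: {(2, 1), (2, 3), (3, 4), (3, 10), (5, 4), (5, 8), (7, 3), (7, 7), (9, 1), (9, 7), (10, 8), (10, 10)}; count = 12.

For each of the 121 pairs (x, y) ∈ F_11², evaluate f(x, y) mod 11. Record the zeros.
  x = 0: [0↦2, 1↦3, 2↦8, 3↦6, 4↦8, 5↦3, 6↦2, 7↦5, 8↦1, 9↦1, 10↦5]  zeros at y ∈ ∅
  x = 1: [0↦2, 1↦5, 2↦1, 3↦1, 4↦5, 5↦2, 6↦3, 7↦8, 8↦6, 9↦8, 10↦3]  zeros at y ∈ ∅
  x = 2: [0↦6, 1↦0, 2↦9, 3↦0, 4↦6, 5↦5, 6↦8, 7↦4, 8↦4, 9↦8, 10↦5]  zeros at y ∈ {1, 3}
  x = 3: [0↦3, 1↦10, 2↦10, 3↦3, 4↦0, 5↦1, 6↦6, 7↦4, 8↦6, 9↦1, 10↦0]  zeros at y ∈ {4, 10}
  x = 4: [0↦4, 1↦2, 2↦4, 3↦10, 4↦9, 5↦1, 6↦8, 7↦8, 8↦1, 9↦9, 10↦10]  zeros at y ∈ ∅
  x = 5: [0↦9, 1↦9, 2↦2, 3↦10, 4↦0, 5↦5, 6↦3, 7↦5, 8↦0, 9↦10, 10↦2]  zeros at y ∈ {4, 8}
  x = 6: [0↦7, 1↦9, 2↦4, 3↦3, 4↦6, 5↦2, 6↦2, 7↦6, 8↦3, 9↦4, 10↦9]  zeros at y ∈ ∅
  x = 7: [0↦9, 1↦2, 2↦10, 3↦0, 4↦5, 5↦3, 6↦5, 7↦0, 8↦10, 9↦2, 10↦9]  zeros at y ∈ {3, 7}
  x = 8: [0↦4, 1↦10, 2↦9, 3↦1, 4↦8, 5↦8, 6↦1, 7↦9, 8↦10, 9↦4, 10↦2]  zeros at y ∈ ∅
  x = 9: [0↦3, 1↦0, 2↦1, 3↦6, 4↦4, 5↦6, 6↦1, 7↦0, 8↦3, 9↦10, 10↦10]  zeros at y ∈ {1, 7}
  x = 10: [0↦6, 1↦5, 2↦8, 3↦4, 4↦4, 5↦8, 6↦5, 7↦6, 8↦0, 9↦9, 10↦0]  zeros at y ∈ {8, 10}
Collecting zeros: affine points = {(2, 1), (2, 3), (3, 4), (3, 10), (5, 4), (5, 8), (7, 3), (7, 7), (9, 1), (9, 7), (10, 8), (10, 10)}.
Total count |C(F_11)_aff| = 12.


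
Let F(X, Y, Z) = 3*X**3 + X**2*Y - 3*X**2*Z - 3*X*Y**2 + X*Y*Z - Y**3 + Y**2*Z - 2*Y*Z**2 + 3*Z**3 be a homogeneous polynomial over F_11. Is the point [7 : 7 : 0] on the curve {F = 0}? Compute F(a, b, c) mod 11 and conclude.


F(7,7,0) ≡ 0 (mod 11); P is on the curve.

Evaluate F(7, 7, 0) term-by-term (mod 11).
  3*X**3 ↦ 3·343·1·1 = 1029
  X**2*Y ↦ 1·49·7·1 = 343
  -3*X**2*Z ↦ -3·49·1·0 = 0
  -3*X*Y**2 ↦ -3·7·49·1 = -1029
  X*Y*Z ↦ 1·7·7·0 = 0
  -Y**3 ↦ -1·1·343·1 = -343
  Y**2*Z ↦ 1·1·49·0 = 0
  -2*Y*Z**2 ↦ -2·1·7·0 = 0
  3*Z**3 ↦ 3·1·1·0 = 0
Sum: F(7, 7, 0) = (1029) + (343) + (0) + (-1029) + (0) + (-343) + (0) + (0) + (0) = 0.
Reducing mod 11: 0 ≡ 0 (mod 11).
Since F(a, b, c) ≡ 0 (mod 11), P lies on the curve.


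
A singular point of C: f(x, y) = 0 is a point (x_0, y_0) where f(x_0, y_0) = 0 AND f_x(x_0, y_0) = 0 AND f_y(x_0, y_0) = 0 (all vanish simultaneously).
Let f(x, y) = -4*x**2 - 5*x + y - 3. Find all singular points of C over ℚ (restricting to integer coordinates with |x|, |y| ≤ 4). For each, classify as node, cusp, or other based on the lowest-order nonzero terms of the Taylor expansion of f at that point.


No singular points in the scanned grid; C is smooth there.

Compute partial derivatives:
  f_x = -8*x - 5.
  f_y = 1.
f_y = 1 is a nonzero constant, so f_y never vanishes: no point (x, y) can satisfy f = f_x = f_y = 0. In particular no (x, y) ∈ {−4, ..., 4}² is singular; the curve is smooth.


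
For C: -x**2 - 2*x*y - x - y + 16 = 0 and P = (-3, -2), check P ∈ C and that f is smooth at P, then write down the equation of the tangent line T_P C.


Tangent line at P: 9*x + 5*y + 37 = 0.

Step 1: f(-3, -2) = 0, so P lies on C.
Step 2: partial derivatives
  f_x(x, y) = -2*x - 2*y - 1, f_y(x, y) = -2*x - 1.
  f_x(P) = 9, f_y(P) = 5 (gradient nonzero, so P is smooth).
Step 3: tangent line at P: 9·(x − -3) + 5·(y − -2) = 0.
Expanding: 9*x + 5*y + 37 = 0.


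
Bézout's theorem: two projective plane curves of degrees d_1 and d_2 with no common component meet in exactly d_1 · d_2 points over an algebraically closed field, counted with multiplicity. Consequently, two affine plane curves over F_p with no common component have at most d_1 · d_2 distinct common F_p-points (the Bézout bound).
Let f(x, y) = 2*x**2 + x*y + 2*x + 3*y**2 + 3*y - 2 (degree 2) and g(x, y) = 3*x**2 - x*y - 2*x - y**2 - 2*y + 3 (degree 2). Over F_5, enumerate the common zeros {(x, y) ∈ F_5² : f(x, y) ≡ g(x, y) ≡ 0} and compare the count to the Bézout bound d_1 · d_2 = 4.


Common zeros: ∅; count = 0; Bézout bound = 4.

deg(f) = 2, deg(g) = 2, so Bézout bound = 4.
Scan x ∈ F_5. For each x, list the y ∈ F_5 with f(x, y) ≡ 0 and those with g(x, y) ≡ 0 (mod 5); the common zeros in that column are the intersection.
  x = 0: f ≡ 0 at y ∈ ∅; g ≡ 0 at y ∈ {1, 2}; common: ∅.
  x = 1: f ≡ 0 at y ∈ ∅; g ≡ 0 at y ∈ {1}; common: ∅.
  x = 2: f ≡ 0 at y ∈ {0}; g ≡ 0 at y ∈ {3}; common: ∅.
  x = 3: f ≡ 0 at y ∈ ∅; g ≡ 0 at y ∈ {2, 3}; common: ∅.
  x = 4: f ≡ 0 at y ∈ ∅; g ≡ 0 at y ∈ ∅; common: ∅.
Collecting: common zeros = ∅, so the count is 0.
Comparison with the Bézout bound: 0 ≤ 4 = deg(f)·deg(g), as expected for curves with no common component (the affine F_5-count falls short of the bound because intersections may lie at infinity, over extension fields, or carry multiplicity).


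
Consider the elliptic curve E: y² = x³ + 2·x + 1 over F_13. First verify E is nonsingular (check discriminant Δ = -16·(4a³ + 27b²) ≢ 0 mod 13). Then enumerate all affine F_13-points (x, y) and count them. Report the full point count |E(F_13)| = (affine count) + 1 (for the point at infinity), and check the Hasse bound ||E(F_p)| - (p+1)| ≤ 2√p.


Affine points = {(0, 1), (0, 12), (1, 2), (1, 11), (2, 0), (8, 3), (8, 10)}; affine count = 7; |E(F_13)| = 8.

Discriminant check: Δ ∝ 4a³ + 27b² = 4·2³ + 27·1² = 4·8 + 27·1 ≡ 7 (mod 13). Nonzero ⇒ E is nonsingular.
For each x ∈ F_13, compute rhs = x³ + 2·x + 1 mod 13, then count y ∈ F_13 with y² ≡ rhs.
  x = 0: rhs = 1, matching y values: 1, 12 (2 points).
  x = 1: rhs = 4, matching y values: 2, 11 (2 points).
  x = 2: rhs = 0, matching y values: 0 (1 points).
  x = 3: rhs = 8, matching y values: none (0 points).
  x = 4: rhs = 8, matching y values: none (0 points).
  x = 5: rhs = 6, matching y values: none (0 points).
  x = 6: rhs = 8, matching y values: none (0 points).
  x = 7: rhs = 7, matching y values: none (0 points).
  x = 8: rhs = 9, matching y values: 3, 10 (2 points).
  x = 9: rhs = 7, matching y values: none (0 points).
  x = 10: rhs = 7, matching y values: none (0 points).
  x = 11: rhs = 2, matching y values: none (0 points).
  x = 12: rhs = 11, matching y values: none (0 points).
Total affine count: 7.
Full point count |E(F_13)| = 7 + 1 = 8.
Hasse bound: |8 − (13+1)| = |-6| = 6 ≤ 2√13 ≈ 7.2111 ✓.
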